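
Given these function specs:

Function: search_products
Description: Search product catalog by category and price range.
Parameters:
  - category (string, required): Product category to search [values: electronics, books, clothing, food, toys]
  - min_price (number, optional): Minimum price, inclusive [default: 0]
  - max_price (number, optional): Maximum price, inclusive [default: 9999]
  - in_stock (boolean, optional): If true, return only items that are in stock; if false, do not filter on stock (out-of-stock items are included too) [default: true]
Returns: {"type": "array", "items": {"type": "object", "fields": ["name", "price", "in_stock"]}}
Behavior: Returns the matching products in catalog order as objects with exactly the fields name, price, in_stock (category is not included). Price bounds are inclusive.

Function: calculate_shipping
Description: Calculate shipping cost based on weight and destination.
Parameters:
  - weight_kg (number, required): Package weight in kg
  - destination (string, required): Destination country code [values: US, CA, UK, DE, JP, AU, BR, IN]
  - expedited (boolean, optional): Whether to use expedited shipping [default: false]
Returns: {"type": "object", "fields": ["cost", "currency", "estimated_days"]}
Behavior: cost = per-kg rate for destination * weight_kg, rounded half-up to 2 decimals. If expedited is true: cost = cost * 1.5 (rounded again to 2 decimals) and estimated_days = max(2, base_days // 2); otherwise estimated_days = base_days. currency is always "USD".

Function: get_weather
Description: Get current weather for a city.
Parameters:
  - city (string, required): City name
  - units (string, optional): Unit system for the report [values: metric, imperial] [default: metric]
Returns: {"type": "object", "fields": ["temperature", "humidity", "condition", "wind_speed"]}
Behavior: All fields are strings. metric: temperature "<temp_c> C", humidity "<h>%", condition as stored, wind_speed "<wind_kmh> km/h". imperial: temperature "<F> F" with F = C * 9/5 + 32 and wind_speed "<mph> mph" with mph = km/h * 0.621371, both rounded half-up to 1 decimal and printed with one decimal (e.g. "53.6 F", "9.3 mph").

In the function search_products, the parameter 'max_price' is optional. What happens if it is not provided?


The search_products spec declares:
  - max_price (number, optional): Maximum price, inclusive [default: 9999]
It defaults to 9999


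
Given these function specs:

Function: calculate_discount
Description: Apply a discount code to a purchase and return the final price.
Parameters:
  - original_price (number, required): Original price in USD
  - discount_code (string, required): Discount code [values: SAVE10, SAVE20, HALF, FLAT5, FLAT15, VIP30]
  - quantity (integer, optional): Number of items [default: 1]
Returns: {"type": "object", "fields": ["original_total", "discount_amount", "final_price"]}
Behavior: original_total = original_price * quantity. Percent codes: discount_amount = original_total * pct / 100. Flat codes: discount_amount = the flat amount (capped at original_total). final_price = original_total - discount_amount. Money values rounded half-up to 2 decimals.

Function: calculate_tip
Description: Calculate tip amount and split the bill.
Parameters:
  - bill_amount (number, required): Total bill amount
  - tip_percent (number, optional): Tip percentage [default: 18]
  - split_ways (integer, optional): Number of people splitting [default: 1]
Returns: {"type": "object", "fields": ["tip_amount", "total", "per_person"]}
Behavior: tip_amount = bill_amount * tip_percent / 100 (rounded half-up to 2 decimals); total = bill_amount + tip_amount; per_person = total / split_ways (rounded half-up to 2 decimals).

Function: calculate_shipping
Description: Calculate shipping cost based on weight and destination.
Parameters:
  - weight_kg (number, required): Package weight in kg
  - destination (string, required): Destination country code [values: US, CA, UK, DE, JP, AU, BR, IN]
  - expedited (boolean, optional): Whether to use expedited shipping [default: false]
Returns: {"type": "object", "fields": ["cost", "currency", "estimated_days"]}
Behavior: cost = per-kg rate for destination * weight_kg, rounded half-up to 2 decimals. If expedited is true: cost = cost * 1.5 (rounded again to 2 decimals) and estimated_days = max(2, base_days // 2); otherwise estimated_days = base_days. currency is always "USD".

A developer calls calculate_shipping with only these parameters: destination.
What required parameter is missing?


Required parameters: weight_kg, destination
Provided: destination
Missing: weight_kg
weight_kg


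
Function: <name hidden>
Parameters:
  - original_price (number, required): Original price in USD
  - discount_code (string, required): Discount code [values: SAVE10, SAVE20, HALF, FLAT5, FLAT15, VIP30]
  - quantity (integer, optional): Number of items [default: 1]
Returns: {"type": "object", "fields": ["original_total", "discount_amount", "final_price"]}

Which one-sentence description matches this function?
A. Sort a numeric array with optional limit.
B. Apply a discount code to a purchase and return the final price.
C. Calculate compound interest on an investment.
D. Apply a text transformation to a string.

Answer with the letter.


Parameters original_price, discount_code, quantity and return ["original_total", "discount_amount", "final_price"] fit: Apply a discount code to a purchase and return the final price.
B


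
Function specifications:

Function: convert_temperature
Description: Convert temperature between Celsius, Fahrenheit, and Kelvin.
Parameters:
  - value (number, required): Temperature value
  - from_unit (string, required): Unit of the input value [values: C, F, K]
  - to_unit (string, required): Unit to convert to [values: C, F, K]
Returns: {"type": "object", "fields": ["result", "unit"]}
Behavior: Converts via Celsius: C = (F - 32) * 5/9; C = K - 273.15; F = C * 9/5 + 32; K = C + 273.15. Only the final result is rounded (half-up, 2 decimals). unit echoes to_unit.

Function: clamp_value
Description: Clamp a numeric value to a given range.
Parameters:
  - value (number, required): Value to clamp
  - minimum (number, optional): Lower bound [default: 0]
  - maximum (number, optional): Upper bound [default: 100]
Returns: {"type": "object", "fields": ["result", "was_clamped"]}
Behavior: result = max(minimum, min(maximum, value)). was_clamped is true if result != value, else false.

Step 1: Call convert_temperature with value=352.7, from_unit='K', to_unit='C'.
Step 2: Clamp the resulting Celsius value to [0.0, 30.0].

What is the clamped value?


Step 1: convert_temperature(value=352.7, from_unit=K, to_unit=C)
  To C: 352.7 - 273.15 = 79.55
  Target is C: 79.55
  Round to 2 decimals: 79.55
  -> result = 79.55 C
Step 2: clamp_value(value=79.55, minimum=0.0, maximum=30.0)
  result = max(0.0, min(30.0, 79.55)) = max(0.0, 30.0) = 30.0
  was_clamped = (30.0 != 79.55) = true
  -> result = 30.0
30.0


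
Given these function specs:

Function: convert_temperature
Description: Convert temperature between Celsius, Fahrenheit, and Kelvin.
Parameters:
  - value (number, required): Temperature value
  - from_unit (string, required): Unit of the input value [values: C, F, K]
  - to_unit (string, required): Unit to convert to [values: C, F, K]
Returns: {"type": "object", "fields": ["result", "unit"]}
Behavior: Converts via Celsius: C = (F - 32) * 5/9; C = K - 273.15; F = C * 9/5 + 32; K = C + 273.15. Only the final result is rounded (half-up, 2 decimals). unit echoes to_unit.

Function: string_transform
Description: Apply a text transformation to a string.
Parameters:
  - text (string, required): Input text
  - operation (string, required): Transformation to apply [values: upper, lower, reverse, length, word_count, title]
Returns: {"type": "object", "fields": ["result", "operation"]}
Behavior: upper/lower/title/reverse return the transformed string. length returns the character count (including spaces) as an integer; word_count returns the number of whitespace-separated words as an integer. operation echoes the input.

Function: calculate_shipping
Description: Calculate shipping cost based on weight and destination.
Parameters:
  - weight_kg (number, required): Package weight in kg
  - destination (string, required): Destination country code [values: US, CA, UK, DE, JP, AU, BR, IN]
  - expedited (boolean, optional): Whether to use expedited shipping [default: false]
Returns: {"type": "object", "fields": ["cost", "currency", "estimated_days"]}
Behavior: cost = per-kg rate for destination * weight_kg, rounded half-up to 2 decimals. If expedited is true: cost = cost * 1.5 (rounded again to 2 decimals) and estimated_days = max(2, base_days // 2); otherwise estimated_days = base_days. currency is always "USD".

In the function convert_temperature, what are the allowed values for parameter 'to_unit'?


The convert_temperature spec declares:
  - to_unit (string, required): Unit to convert to [values: C, F, K]
Allowed values:
C, F, K


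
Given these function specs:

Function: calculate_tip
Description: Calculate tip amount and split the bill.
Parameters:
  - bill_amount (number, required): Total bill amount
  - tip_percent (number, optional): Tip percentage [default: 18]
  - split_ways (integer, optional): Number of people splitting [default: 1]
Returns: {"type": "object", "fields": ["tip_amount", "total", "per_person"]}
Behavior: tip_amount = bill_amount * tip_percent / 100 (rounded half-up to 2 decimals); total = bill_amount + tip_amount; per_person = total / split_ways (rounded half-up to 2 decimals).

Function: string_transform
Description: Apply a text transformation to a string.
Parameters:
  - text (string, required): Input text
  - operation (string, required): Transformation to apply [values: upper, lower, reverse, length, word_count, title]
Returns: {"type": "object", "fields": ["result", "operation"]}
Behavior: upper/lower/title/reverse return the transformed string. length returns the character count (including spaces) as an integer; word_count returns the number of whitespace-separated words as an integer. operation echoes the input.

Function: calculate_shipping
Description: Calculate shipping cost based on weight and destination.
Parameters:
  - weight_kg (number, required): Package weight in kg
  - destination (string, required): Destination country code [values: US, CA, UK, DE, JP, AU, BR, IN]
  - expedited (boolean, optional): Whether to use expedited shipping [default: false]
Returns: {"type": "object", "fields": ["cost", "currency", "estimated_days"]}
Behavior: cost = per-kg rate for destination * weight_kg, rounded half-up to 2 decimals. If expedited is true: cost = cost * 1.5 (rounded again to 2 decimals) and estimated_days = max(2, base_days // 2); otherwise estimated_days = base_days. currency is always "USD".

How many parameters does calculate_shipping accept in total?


Parameters of calculate_shipping: weight_kg (required), destination (required), expedited (optional)
Total:
3


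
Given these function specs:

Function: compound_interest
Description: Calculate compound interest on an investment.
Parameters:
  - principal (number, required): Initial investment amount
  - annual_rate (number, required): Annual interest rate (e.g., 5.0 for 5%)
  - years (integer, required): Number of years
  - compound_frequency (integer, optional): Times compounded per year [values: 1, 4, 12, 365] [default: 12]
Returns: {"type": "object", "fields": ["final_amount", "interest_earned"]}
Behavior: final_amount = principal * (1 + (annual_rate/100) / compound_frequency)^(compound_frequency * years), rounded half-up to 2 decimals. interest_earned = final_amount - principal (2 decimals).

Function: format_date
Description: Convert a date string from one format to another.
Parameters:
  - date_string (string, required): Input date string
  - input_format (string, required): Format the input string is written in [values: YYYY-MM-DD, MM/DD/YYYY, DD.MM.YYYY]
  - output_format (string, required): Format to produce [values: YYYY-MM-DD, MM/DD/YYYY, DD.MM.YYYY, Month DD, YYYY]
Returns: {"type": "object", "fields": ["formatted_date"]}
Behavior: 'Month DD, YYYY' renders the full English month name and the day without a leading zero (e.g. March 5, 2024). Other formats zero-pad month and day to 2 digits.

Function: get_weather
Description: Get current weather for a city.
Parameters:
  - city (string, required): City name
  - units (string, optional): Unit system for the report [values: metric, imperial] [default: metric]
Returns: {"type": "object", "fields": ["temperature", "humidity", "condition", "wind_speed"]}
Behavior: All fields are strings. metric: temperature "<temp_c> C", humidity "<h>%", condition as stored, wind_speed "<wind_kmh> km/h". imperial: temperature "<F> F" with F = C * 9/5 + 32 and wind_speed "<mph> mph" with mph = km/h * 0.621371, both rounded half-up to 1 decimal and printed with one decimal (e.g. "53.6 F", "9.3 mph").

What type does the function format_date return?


The format_date spec declares Returns: {"type": "object", "fields": ["formatted_date"]}
Type:
object


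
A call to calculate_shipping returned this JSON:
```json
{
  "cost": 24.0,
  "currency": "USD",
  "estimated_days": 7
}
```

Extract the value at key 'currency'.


USD


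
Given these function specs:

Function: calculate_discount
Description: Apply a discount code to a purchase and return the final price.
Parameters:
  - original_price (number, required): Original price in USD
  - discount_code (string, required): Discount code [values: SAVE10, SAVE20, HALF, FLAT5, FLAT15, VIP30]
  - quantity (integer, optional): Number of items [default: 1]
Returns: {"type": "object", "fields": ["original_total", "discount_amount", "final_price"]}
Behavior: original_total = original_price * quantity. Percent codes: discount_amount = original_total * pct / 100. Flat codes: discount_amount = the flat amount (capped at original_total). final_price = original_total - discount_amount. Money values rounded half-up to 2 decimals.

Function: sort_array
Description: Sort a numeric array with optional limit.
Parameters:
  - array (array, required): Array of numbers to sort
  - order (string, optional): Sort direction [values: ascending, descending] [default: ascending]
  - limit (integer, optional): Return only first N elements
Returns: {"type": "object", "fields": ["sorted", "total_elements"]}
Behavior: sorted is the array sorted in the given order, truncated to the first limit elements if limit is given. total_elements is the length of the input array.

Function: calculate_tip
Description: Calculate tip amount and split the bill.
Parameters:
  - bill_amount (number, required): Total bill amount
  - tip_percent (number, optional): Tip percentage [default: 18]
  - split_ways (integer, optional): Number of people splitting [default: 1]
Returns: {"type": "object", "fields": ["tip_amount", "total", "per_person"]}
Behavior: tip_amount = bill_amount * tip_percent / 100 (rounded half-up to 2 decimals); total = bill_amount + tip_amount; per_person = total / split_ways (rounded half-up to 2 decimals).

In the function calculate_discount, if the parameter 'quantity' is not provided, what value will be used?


The calculate_discount spec declares:
  - quantity (integer, optional): Number of items [default: 1]
Default:
1


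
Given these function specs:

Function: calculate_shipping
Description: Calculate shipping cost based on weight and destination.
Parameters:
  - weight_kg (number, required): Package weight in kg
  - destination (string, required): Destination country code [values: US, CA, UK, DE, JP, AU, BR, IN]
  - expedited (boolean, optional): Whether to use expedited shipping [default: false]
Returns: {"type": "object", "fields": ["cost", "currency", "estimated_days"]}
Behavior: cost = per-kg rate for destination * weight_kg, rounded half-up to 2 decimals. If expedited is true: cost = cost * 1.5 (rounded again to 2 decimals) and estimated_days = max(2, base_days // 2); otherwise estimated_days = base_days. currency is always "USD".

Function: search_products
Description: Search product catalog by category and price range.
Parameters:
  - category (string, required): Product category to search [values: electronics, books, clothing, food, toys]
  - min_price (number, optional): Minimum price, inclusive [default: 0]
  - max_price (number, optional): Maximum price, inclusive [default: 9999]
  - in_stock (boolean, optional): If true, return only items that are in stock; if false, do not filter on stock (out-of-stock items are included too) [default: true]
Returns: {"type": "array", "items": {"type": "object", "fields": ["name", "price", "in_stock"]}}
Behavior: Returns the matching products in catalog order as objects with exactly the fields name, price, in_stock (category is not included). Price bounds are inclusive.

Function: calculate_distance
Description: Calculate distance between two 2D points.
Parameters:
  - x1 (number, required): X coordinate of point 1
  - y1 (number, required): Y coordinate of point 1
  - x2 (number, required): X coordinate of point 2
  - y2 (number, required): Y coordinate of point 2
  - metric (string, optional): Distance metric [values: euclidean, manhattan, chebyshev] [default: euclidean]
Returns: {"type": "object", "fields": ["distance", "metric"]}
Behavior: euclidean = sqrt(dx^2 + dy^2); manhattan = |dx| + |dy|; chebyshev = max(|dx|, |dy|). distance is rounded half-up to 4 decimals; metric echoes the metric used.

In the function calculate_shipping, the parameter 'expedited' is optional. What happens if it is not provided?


The calculate_shipping spec declares:
  - expedited (boolean, optional): Whether to use expedited shipping [default: false]
It defaults to false


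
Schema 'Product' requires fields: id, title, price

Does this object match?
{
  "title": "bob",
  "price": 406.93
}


Checking required fields...
Missing: id
Invalid - missing required field 'id'


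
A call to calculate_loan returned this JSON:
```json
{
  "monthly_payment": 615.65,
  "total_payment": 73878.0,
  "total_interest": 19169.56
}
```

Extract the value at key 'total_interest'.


19169.56


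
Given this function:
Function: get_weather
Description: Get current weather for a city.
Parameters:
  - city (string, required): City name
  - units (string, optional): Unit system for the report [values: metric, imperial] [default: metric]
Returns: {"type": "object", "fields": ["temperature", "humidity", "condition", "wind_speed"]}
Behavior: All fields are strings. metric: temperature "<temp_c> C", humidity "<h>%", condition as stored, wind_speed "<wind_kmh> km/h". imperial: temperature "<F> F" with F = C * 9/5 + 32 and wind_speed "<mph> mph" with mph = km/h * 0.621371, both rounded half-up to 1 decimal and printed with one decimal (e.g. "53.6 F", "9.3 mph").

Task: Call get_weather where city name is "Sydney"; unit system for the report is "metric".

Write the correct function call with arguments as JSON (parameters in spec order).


Mapping each described value to its parameter name:
  'City name' -> city = "Sydney"
  'Unit system for the report' -> units = "metric"
get_weather({"city": "Sydney", "units": "metric"})


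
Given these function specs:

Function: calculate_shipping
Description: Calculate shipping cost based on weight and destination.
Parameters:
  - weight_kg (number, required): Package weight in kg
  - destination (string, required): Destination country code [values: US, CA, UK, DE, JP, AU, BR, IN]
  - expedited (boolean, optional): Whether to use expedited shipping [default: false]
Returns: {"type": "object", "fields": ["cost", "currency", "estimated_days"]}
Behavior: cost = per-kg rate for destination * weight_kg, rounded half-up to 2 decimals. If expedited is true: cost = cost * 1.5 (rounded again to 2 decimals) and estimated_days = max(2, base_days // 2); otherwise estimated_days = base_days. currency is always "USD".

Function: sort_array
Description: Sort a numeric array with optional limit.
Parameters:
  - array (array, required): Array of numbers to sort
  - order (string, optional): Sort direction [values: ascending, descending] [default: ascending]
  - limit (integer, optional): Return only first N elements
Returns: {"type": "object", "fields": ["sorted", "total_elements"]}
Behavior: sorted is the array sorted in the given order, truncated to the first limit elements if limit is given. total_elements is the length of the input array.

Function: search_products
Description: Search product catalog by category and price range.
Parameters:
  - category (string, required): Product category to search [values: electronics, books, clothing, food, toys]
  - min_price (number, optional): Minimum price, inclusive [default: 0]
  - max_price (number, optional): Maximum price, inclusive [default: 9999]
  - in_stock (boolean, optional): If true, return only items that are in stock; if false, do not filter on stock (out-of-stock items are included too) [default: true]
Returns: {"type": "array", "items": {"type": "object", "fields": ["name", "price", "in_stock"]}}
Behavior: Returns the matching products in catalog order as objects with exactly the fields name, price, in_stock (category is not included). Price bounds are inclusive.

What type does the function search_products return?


The search_products spec declares Returns: {"type": "array", "items": {"type": "object", "fields": ["name", "price", "in_stock"]}}
Type:
array


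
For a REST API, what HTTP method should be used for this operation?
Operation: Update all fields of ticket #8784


GET = read, POST = create, PUT = update/replace, DELETE = remove
This operation is an update/replace.
PUT


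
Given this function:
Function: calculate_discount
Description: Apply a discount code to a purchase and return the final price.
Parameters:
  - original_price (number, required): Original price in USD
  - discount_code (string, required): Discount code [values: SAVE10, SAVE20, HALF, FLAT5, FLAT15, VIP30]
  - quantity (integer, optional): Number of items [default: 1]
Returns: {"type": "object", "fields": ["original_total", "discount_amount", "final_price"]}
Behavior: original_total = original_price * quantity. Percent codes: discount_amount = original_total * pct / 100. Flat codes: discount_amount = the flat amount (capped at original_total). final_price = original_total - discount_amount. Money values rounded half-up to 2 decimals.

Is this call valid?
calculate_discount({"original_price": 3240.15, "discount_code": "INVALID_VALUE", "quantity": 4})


Checking parameter values...
Parameter 'discount_code' has value 'INVALID_VALUE' not in allowed: SAVE10, SAVE20, HALF, FLAT5, FLAT15, VIP30
Invalid - 'discount_code' must be one of SAVE10, SAVE20, HALF, FLAT5, FLAT15, VIP30


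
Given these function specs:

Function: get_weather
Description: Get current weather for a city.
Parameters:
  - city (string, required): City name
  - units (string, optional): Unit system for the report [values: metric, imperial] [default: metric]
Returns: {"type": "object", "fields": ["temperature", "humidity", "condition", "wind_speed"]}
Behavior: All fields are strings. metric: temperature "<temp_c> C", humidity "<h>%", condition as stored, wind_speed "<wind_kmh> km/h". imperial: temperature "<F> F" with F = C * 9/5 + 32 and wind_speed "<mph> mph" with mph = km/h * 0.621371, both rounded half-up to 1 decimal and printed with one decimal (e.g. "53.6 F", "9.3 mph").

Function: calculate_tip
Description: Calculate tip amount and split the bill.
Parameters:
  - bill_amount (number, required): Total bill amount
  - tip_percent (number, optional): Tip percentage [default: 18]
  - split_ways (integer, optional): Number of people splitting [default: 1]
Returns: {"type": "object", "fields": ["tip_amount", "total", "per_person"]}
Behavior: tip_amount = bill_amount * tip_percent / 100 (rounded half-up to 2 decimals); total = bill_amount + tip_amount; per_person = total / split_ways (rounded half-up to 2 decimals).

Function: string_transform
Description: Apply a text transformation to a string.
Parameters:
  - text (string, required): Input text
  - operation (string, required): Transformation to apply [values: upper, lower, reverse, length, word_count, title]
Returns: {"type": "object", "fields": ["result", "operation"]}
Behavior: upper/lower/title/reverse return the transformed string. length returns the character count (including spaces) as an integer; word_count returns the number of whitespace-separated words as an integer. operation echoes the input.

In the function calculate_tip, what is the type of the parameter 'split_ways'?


The calculate_tip spec declares:
  - split_ways (integer, optional): Number of people splitting [default: 1]
Type:
integer


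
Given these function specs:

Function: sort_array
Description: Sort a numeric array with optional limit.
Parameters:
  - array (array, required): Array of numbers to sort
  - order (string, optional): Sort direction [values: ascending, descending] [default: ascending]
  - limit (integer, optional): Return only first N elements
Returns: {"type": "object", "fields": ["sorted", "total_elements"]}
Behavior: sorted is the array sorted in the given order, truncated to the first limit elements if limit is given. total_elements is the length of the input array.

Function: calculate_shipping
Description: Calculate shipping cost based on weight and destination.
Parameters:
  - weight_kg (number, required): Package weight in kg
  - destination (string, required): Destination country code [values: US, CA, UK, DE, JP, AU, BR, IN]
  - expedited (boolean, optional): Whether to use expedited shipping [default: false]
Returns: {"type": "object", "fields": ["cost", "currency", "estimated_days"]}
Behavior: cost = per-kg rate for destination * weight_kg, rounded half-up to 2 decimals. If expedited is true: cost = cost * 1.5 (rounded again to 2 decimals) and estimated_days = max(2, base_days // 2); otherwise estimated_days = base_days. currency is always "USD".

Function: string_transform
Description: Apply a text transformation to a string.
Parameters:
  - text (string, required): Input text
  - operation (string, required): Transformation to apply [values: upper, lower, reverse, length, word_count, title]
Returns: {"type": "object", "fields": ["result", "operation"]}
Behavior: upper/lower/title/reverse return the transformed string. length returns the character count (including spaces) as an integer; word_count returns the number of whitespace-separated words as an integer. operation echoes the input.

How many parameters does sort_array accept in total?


Parameters of sort_array: array (required), order (optional), limit (optional)
Total:
3


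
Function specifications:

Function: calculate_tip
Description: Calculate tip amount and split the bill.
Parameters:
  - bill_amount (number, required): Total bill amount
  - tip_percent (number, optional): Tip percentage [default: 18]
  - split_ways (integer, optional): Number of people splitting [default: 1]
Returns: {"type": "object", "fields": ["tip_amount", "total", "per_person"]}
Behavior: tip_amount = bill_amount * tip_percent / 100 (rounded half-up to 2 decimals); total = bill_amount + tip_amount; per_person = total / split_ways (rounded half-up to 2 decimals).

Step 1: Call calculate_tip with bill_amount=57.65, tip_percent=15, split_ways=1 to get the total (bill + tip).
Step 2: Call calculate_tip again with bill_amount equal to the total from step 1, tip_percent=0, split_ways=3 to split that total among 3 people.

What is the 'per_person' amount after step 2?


Step 1: calculate_tip(bill_amount=57.65, tip_percent=15, split_ways=1)
  tip_amount = 57.65 * 15/100 = 8.6475 -> 8.65
  total = 57.65 + 8.65 = 66.30
  per_person = 66.30 / 1 = 66.3 -> 66.30
  -> total = 66.30
Step 2: calculate_tip(bill_amount=66.3, tip_percent=0, split_ways=3)
  tip_amount = 66.3 * 0/100 = 0 -> 0.00
  total = 66.3 + 0.00 = 66.30
  per_person = 66.30 / 3 = 22.1 -> 22.10
  -> per_person = 22.10
$22.10


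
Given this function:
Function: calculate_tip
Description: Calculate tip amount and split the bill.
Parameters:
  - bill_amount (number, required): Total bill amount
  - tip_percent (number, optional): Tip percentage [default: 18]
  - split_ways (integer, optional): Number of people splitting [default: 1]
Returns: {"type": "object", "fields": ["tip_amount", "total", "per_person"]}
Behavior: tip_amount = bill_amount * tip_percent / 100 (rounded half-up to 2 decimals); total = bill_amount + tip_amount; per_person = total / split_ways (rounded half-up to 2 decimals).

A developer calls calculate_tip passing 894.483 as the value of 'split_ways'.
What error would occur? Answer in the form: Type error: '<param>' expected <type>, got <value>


Spec: 'split_ways' is declared as integer; 894.483 is a non-integer number.
Type error: 'split_ways' expected integer, got 894.483


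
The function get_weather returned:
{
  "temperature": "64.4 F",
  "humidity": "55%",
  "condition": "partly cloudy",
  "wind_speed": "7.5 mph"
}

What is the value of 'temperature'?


64.4 F


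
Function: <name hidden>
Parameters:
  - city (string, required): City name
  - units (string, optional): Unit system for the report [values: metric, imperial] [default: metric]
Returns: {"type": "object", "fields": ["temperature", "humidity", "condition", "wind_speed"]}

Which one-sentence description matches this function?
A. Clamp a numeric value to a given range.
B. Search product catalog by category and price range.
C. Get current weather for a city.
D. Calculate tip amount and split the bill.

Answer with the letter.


Parameters city, units and return ["temperature", "humidity", "condition", "wind_speed"] fit: Get current weather for a city.
C


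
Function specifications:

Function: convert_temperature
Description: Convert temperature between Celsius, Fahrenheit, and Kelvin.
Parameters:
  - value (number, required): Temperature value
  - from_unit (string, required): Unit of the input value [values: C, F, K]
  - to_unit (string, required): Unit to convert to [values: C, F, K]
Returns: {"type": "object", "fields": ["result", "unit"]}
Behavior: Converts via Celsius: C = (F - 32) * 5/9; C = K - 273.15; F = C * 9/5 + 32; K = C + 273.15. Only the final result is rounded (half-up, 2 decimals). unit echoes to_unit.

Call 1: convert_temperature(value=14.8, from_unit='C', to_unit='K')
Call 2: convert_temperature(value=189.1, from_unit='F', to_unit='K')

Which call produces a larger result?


Call 1:
  Input already in C: 14.8
  To K: 14.8 + 273.15 = 287.95
  Round to 2 decimals: 287.95
  -> 287.95 K
Call 2:
  To C: (189.1 - 32) * 5/9 = 87.277778
  To K: 87.277778 + 273.15 = 360.427778
  Round to 2 decimals: 360.43
  -> 360.43 K
Call 2 (360.43 K)


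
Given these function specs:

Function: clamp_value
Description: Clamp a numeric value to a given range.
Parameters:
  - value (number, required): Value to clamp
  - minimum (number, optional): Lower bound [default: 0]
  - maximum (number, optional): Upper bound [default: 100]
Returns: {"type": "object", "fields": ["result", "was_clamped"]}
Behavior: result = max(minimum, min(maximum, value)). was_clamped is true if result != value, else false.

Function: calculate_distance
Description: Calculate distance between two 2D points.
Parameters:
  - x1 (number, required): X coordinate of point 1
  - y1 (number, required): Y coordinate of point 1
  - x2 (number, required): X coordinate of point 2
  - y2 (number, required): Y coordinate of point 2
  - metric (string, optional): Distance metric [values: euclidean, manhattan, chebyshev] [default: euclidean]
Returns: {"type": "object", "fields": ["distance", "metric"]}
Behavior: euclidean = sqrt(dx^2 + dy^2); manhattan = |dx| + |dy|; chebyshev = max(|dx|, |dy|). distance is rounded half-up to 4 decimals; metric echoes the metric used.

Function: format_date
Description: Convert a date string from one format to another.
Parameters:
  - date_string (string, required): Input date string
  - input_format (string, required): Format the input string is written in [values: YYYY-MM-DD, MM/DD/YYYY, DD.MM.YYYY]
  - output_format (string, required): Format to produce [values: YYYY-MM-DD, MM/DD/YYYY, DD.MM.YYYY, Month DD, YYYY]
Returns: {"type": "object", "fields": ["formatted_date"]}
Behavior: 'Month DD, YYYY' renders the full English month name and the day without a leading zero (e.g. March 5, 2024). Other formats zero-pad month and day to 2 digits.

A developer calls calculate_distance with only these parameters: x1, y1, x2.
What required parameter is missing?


Required parameters: x1, y1, x2, y2
Provided: x1, y1, x2
Missing: y2
y2


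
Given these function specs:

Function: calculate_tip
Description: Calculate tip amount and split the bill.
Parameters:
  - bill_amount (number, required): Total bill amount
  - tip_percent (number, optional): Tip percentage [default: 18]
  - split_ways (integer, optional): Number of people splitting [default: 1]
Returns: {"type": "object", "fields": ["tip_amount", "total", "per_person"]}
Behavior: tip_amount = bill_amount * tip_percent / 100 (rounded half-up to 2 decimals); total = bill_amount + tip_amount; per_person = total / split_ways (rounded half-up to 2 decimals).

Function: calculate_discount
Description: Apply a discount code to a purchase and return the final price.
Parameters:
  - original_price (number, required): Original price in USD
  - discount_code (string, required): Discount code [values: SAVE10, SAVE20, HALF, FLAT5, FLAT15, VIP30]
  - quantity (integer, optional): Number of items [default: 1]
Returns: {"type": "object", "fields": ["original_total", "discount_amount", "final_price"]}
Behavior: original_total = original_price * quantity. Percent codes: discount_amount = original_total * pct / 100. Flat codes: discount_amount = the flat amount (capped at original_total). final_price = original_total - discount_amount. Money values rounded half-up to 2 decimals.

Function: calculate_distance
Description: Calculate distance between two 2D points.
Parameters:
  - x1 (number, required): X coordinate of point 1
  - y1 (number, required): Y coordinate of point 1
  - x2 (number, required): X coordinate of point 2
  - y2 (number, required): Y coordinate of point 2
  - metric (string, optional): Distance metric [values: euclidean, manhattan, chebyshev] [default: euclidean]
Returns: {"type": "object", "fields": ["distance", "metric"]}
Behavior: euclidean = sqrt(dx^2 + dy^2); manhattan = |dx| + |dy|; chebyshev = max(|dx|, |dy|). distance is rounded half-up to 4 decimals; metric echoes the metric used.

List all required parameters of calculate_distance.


Parameters of calculate_distance and their required/optional flag:
  x1: required
  y1: required
  x2: required
  y2: required
  metric: optional
x1, x2, y1, y2


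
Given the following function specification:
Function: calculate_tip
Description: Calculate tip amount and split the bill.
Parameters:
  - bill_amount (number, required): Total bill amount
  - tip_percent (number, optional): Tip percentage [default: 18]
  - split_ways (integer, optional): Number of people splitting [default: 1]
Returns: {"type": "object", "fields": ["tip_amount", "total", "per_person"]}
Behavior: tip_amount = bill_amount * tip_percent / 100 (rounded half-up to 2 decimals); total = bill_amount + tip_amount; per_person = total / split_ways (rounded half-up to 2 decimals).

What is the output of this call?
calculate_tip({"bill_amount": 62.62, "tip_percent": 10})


Defaults applied: split_ways=1
tip_amount = 62.62 * 10/100 = 6.262 -> 6.26
total = 62.62 + 6.26 = 68.88
per_person = 68.88 / 1 = 68.88 -> 68.88
Output:
{"tip_amount": 6.26, "total": 68.88, "per_person": 68.88}


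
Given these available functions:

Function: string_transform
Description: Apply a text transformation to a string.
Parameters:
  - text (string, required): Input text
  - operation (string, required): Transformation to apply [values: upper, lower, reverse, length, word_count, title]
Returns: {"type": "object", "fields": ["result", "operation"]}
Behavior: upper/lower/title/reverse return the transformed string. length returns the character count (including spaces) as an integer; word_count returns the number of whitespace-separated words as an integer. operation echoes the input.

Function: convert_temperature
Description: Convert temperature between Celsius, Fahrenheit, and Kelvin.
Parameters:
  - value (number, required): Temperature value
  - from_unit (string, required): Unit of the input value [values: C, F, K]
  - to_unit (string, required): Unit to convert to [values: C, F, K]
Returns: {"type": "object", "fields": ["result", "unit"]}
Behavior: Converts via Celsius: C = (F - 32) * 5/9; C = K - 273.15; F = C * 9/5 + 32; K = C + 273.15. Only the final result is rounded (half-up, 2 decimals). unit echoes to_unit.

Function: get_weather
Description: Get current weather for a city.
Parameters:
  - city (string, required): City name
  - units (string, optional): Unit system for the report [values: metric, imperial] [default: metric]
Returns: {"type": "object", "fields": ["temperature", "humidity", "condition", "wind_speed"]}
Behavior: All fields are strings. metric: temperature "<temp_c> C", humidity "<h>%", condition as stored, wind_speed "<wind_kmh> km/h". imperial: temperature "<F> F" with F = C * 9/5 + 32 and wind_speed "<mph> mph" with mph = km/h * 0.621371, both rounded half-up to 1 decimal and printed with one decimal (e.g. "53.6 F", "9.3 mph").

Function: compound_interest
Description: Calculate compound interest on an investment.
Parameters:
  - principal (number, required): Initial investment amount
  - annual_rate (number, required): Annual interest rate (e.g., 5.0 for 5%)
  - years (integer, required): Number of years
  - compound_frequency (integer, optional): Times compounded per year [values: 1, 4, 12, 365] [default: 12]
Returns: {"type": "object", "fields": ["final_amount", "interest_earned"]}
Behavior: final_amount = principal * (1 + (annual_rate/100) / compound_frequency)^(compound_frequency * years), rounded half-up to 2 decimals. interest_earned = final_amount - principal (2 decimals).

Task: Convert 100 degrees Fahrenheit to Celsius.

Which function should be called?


The task needs a function whose description is: Convert temperature between Celsius, Fahrenheit, and Kelvin.
convert_temperature


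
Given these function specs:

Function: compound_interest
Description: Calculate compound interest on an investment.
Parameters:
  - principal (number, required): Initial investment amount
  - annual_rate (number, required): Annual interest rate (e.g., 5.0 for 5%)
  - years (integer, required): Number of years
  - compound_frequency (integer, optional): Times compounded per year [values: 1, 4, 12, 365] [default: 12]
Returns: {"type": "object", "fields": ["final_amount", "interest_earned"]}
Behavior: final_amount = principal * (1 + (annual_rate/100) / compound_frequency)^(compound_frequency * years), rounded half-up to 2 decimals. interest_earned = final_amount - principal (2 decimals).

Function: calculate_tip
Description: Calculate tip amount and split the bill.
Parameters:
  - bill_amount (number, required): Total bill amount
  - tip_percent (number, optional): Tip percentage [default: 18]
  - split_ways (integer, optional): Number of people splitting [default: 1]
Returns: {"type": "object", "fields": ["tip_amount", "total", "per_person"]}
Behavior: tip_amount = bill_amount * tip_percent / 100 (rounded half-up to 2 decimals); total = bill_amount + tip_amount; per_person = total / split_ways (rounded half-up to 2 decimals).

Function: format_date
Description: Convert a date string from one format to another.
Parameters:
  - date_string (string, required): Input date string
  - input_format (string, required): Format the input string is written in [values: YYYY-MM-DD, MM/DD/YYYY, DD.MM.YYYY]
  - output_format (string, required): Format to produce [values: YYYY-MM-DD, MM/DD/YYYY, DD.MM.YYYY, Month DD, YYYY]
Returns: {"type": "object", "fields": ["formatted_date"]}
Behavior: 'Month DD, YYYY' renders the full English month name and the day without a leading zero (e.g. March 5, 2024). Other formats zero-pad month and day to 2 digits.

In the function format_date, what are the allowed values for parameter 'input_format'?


The format_date spec declares:
  - input_format (string, required): Format the input string is written in [values: YYYY-MM-DD, MM/DD/YYYY, DD.MM.YYYY]
Allowed values:
YYYY-MM-DD, MM/DD/YYYY, DD.MM.YYYY
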